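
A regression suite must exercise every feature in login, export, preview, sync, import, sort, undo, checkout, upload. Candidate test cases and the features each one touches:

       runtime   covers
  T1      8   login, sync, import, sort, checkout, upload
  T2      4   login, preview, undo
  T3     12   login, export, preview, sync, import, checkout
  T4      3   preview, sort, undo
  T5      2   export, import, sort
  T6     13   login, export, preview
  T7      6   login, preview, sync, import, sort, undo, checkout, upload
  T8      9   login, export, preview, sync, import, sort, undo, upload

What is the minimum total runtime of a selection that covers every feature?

8

T5, T7 cover every feature at runtime 2 + 6 = 8.
Any cover uses at least 2 test cases; among all covering selections none totals below 8.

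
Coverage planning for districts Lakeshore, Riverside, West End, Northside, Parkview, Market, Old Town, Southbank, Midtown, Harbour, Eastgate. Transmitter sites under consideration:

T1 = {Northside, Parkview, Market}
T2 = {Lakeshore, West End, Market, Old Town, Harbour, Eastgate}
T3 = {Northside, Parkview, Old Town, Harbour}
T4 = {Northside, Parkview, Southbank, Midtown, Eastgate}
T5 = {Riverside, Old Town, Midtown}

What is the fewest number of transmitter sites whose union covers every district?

3

T2, T4, T5 together cover {Lakeshore, Riverside, West End, Northside, Parkview, Market, Old Town, Southbank, Midtown, Harbour, Eastgate} — every district.
No 2 of the 5 transmitter sites cover everything (all 10 pairs fall short), so 3 is minimum.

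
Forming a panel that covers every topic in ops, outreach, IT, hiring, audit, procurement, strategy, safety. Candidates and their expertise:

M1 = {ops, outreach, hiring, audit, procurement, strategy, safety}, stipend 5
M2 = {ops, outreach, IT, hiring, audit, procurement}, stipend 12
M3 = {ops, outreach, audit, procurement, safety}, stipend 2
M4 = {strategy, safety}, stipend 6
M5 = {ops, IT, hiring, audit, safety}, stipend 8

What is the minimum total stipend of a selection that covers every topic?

M1, M5 cover every topic at stipend 5 + 8 = 13.
Any cover uses at least 2 members; among all covering selections none totals below 13.
Greedy by coverage-per-stipend would pick M3, M1, M5 for 15 — worse than the optimum 13.

13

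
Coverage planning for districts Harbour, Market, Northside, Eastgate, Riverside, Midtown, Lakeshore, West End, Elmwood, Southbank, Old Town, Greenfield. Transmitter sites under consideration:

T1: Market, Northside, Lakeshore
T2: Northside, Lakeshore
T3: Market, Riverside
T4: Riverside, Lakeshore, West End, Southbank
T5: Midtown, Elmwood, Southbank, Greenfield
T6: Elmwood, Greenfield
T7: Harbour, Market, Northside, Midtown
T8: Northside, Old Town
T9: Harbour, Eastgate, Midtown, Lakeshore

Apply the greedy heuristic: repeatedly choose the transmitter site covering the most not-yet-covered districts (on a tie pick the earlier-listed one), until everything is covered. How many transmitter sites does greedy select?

Pick 1: T4 covers 4 new districts (Riverside, Lakeshore, West End, Southbank).
Pick 2: T7 covers 4 new districts (Harbour, Market, Northside, Midtown).
Pick 3: T5 covers 2 new districts (Elmwood, Greenfield).
Pick 4: T8 covers 1 new districts (Old Town).
Pick 5: T9 covers 1 new districts (Eastgate).
Greedy uses 5 transmitter sites.

5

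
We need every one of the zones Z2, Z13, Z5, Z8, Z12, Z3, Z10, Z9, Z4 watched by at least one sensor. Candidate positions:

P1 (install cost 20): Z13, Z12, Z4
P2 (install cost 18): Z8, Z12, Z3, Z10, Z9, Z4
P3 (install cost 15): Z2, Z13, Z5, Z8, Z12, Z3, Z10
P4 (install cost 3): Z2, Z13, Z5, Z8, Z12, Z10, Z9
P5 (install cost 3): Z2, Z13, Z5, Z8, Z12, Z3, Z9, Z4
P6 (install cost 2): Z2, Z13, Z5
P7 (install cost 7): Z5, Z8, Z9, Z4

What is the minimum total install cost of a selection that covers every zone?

P4, P5 cover every zone at install cost 3 + 3 = 6.
Any cover uses at least 2 sensor positions; among all covering selections none totals below 6.

6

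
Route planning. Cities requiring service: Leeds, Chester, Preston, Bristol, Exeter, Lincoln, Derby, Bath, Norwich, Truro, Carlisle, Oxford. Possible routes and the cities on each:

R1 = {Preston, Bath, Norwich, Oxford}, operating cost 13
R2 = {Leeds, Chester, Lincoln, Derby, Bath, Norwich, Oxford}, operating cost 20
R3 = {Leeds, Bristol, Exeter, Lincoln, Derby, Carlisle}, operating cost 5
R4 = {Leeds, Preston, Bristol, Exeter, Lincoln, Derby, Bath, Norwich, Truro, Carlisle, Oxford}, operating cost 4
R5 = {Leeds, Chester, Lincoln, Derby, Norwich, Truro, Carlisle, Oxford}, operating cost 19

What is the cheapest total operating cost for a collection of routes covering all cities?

23

R4, R5 cover every city at operating cost 4 + 19 = 23.
Any cover uses at least 2 routes; among all covering selections none totals below 23.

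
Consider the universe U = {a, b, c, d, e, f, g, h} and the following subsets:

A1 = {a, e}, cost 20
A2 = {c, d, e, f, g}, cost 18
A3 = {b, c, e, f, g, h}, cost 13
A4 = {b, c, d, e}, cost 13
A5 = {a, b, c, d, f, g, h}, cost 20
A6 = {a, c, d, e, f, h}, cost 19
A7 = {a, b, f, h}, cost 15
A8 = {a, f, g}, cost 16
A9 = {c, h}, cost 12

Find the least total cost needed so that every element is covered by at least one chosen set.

32

A3, A6 cover every element at cost 13 + 19 = 32.
Any cover uses at least 2 sets; among all covering selections none totals below 32.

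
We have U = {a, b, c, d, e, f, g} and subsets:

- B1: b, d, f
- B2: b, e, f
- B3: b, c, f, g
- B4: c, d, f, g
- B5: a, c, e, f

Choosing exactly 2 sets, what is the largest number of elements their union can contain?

Choosing B1, B5 covers {a, b, c, d, e, f} — 6 elements.
No choice of 2 sets does better; here g is left uncovered.

6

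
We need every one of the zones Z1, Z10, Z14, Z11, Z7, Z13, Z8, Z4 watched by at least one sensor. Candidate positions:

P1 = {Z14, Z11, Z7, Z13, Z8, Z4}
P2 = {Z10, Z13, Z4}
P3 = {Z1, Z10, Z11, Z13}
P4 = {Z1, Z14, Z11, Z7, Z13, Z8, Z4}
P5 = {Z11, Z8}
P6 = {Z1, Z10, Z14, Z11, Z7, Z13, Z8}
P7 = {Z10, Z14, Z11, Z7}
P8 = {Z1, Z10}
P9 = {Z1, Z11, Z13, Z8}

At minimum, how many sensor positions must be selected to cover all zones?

P1, P3 together cover {Z1, Z10, Z14, Z11, Z7, Z13, Z8, Z4} — every zone.
No single sensor position contains all 8 zones, so 2 is optimal.

2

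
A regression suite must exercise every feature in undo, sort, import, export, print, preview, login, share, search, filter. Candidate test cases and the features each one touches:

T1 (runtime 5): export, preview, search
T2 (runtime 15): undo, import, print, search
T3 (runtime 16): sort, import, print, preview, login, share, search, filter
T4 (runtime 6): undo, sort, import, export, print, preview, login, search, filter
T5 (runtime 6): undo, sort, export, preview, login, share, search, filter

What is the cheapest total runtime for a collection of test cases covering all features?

T4, T5 cover every feature at runtime 6 + 6 = 12.
Any cover uses at least 2 test cases; among all covering selections none totals below 12.

12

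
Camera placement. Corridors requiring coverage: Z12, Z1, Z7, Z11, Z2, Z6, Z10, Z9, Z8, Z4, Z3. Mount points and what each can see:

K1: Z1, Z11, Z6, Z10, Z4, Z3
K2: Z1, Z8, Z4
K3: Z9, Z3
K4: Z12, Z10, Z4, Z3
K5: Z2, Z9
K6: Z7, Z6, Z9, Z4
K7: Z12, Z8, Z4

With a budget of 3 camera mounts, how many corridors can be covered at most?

10

Choosing K1, K5, K7 covers {Z12, Z1, Z11, Z2, Z6, Z10, Z9, Z8, Z4, Z3} — 10 corridors.
No choice of 3 camera mounts does better; here Z7 is left uncovered.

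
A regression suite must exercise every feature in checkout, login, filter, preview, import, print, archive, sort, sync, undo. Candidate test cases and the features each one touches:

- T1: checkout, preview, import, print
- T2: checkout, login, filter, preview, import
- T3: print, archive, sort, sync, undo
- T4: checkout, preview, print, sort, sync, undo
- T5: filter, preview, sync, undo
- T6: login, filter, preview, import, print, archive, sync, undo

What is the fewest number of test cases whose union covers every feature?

T2, T3 together cover {checkout, login, filter, preview, import, print, archive, sort, sync, undo} — every feature.
No single test case contains all 10 features, so 2 is optimal.

2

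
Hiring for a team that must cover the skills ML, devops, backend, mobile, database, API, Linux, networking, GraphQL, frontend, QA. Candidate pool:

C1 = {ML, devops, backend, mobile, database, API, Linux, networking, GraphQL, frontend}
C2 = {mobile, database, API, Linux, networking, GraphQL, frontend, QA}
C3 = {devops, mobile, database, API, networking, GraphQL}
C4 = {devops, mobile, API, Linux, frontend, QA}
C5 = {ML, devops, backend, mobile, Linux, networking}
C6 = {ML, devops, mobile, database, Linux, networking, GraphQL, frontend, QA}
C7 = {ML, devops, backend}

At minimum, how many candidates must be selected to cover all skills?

C1, C2 together cover {ML, devops, backend, mobile, database, API, Linux, networking, GraphQL, frontend, QA} — every skill.
No single candidate contains all 11 skills, so 2 is optimal.

2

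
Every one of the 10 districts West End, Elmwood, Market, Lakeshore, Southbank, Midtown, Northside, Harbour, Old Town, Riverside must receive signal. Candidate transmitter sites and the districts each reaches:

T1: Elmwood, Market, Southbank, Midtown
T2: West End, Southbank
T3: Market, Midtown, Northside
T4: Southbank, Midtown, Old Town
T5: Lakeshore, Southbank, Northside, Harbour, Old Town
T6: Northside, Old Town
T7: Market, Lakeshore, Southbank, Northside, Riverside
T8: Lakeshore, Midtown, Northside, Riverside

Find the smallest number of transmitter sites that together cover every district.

4

T1, T2, T5, T7 together cover {West End, Elmwood, Market, Lakeshore, Southbank, Midtown, Northside, Harbour, Old Town, Riverside} — every district.
No 3 of the 8 transmitter sites cover everything (all 56 triples fall short), so 4 is minimum.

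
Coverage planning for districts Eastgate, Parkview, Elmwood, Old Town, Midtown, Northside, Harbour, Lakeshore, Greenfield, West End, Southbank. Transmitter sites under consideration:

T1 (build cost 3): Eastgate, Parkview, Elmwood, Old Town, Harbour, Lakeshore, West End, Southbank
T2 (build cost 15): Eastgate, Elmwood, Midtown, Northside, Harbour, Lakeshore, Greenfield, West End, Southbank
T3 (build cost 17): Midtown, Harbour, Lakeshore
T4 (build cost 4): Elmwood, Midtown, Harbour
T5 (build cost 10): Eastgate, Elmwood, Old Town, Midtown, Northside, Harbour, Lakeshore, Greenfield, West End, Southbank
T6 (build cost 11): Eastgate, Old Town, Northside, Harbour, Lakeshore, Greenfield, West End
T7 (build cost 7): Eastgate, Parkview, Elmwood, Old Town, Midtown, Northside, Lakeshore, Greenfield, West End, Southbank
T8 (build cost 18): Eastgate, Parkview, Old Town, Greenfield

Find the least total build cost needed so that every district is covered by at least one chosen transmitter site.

10

T1, T7 cover every district at build cost 3 + 7 = 10.
Any cover uses at least 2 transmitter sites; among all covering selections none totals below 10.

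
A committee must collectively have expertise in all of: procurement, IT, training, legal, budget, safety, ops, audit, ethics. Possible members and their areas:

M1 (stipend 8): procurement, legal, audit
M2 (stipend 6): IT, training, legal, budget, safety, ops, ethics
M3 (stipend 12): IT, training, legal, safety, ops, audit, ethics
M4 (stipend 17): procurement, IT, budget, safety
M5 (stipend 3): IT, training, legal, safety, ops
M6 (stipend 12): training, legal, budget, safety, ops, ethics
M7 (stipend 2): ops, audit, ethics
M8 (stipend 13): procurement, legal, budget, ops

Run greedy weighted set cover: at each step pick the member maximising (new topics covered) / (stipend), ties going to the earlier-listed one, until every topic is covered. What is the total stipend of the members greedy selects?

Pick 1: M5 adds 5 new (IT, training, legal, safety, ops) at stipend 3 (ratio 5/3).
Pick 2: M7 adds 2 new (audit, ethics) at stipend 2 (ratio 2/2).
Pick 3: M2 adds 1 new (budget) at stipend 6 (ratio 1/6).
Pick 4: M1 adds 1 new (procurement) at stipend 8 (ratio 1/8).
Greedy total stipend: 3 + 2 + 6 + 8 = 19. (The true optimum is 14, so greedy overshoots here.)

19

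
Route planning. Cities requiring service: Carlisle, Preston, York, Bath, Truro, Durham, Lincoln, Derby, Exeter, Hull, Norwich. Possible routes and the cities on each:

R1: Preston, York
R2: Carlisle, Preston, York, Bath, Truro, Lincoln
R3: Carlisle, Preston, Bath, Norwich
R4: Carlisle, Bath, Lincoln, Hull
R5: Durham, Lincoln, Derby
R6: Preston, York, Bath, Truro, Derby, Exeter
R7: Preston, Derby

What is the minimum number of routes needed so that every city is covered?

4

R3, R4, R5, R6 together cover {Carlisle, Preston, York, Bath, Truro, Durham, Lincoln, Derby, Exeter, Hull, Norwich} — every city.
No 3 of the 7 routes cover everything (all 35 triples fall short), so 4 is minimum.
Greedy (largest uncovered first) would take R2, R5, R3, R4, R6 — 5 routes — but 4 suffice.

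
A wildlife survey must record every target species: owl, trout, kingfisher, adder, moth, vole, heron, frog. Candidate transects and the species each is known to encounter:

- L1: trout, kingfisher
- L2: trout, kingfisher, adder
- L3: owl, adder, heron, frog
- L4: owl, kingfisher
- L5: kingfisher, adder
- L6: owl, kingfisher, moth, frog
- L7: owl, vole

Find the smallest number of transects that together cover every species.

L1, L3, L6, L7 together cover {owl, trout, kingfisher, adder, moth, vole, heron, frog} — every species.
No 3 of the 7 transects cover everything (all 35 triples fall short), so 4 is minimum.

4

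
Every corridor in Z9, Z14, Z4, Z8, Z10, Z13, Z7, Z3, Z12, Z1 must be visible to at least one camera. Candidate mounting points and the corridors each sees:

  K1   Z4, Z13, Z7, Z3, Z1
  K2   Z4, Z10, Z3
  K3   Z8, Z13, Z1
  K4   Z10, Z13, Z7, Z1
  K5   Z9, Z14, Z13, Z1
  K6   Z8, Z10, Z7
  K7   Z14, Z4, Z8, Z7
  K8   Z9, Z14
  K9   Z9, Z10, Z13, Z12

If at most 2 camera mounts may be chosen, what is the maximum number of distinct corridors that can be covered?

Choosing K1, K9 covers {Z9, Z4, Z10, Z13, Z7, Z3, Z12, Z1} — 8 corridors.
No choice of 2 camera mounts does better; here Z14, Z8 are left uncovered.

8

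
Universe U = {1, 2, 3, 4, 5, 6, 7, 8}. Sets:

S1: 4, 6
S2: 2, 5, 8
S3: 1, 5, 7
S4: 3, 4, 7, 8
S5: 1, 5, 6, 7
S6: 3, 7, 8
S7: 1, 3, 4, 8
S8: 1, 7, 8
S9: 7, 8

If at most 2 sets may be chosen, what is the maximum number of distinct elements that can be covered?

Choosing S4, S5 covers {1, 3, 4, 5, 6, 7, 8} — 7 elements.
No choice of 2 sets does better; here 2 is left uncovered.

7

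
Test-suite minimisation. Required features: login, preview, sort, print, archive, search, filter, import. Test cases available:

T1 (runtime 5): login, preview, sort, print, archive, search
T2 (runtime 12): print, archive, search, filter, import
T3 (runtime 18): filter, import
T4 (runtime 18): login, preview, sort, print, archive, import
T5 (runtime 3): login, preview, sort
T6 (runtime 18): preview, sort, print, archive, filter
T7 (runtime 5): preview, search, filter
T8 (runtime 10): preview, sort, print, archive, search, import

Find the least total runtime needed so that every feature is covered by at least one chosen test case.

T2, T5 cover every feature at runtime 12 + 3 = 15.
Any cover uses at least 2 test cases; among all covering selections none totals below 15.
Greedy by coverage-per-runtime would pick T1, T7, T8 for 20 — worse than the optimum 15.

15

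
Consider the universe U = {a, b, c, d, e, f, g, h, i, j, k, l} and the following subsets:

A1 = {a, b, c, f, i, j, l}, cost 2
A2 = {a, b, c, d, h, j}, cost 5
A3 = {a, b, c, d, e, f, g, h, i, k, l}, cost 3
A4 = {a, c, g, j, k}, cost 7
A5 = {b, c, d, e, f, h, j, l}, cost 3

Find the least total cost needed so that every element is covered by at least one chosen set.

5

A1, A3 cover every element at cost 2 + 3 = 5.
Any cover uses at least 2 sets; among all covering selections none totals below 5.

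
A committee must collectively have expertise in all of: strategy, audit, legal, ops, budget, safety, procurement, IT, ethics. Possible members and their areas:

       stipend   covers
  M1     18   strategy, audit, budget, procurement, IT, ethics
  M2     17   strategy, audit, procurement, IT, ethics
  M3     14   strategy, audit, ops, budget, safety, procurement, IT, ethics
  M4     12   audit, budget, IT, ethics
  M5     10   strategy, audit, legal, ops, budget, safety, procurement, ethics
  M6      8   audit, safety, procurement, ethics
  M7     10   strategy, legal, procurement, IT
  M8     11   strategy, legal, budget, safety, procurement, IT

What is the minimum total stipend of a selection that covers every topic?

20

M5, M7 cover every topic at stipend 10 + 10 = 20.
Any cover uses at least 2 members; among all covering selections none totals below 20.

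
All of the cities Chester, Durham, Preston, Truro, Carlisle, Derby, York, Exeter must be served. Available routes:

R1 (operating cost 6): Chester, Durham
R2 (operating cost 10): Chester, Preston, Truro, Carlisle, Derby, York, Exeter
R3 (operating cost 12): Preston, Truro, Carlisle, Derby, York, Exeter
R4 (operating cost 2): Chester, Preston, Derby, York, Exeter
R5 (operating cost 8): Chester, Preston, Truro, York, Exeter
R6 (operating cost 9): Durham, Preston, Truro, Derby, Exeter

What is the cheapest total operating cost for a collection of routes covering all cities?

R1, R2 cover every city at operating cost 6 + 10 = 16.
Any cover uses at least 2 routes; among all covering selections none totals below 16.
Greedy by coverage-per-operating cost would pick R4, R6, R2 for 21 — worse than the optimum 16.

16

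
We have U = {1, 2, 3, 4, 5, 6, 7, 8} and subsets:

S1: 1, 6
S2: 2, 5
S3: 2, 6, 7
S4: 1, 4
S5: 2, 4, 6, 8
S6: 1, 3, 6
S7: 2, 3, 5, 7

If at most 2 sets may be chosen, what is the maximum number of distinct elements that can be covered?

7

Choosing S5, S7 covers {2, 3, 4, 5, 6, 7, 8} — 7 elements.
No choice of 2 sets does better; here 1 is left uncovered.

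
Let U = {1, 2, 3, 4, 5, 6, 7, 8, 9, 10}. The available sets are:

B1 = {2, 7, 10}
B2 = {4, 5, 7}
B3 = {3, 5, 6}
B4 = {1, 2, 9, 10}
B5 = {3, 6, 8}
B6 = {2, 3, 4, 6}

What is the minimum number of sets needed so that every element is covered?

3

B2, B4, B5 together cover {1, 2, 3, 4, 5, 6, 7, 8, 9, 10} — every element.
No 2 of the 6 sets cover everything (all 15 pairs fall short), so 3 is minimum.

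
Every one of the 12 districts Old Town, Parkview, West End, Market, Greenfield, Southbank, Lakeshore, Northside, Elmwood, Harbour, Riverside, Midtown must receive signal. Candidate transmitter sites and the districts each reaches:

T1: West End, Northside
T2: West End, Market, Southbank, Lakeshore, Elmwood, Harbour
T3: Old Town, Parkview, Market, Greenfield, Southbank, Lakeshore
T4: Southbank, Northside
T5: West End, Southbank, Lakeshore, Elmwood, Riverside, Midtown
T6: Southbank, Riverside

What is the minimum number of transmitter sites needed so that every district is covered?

4

T1, T2, T3, T5 together cover {Old Town, Parkview, West End, Market, Greenfield, Southbank, Lakeshore, Northside, Elmwood, Harbour, Riverside, Midtown} — every district.
No 3 of the 6 transmitter sites cover everything (all 20 triples fall short), so 4 is minimum.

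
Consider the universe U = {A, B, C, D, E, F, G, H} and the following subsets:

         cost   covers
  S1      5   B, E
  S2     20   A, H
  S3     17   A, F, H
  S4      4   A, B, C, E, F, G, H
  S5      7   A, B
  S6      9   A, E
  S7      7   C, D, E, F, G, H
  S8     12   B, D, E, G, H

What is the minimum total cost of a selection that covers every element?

11

S4, S7 cover every element at cost 4 + 7 = 11.
Any cover uses at least 2 sets; among all covering selections none totals below 11.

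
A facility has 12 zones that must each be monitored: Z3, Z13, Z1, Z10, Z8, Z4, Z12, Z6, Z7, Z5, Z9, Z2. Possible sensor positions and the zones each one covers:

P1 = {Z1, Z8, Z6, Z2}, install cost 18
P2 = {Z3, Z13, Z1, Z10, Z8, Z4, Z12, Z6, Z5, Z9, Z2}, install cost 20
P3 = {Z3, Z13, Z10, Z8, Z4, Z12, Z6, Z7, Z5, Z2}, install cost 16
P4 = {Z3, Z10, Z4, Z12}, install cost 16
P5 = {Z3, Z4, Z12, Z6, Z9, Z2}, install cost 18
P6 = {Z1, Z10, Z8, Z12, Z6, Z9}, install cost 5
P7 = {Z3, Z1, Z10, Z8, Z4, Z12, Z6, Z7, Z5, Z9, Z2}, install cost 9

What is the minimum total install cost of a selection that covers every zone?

P3, P6 cover every zone at install cost 16 + 5 = 21.
Any cover uses at least 2 sensor positions; among all covering selections none totals below 21.
Greedy by coverage-per-install cost would pick P7, P3 for 25 — worse than the optimum 21.

21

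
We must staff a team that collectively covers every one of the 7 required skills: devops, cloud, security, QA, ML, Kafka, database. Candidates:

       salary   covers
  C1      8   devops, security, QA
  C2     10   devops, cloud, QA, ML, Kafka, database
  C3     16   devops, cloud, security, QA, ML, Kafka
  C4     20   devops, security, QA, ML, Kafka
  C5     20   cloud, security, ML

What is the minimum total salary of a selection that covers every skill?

18

C1, C2 cover every skill at salary 8 + 10 = 18.
Any cover uses at least 2 candidates; among all covering selections none totals below 18.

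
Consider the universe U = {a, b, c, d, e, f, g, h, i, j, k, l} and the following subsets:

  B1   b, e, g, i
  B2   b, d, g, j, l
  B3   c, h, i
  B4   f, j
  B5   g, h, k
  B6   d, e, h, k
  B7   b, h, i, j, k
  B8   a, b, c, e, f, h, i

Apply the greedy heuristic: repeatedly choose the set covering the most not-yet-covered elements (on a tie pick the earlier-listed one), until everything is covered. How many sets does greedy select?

Pick 1: B8 covers 7 new elements (a, b, c, e, f, h, i).
Pick 2: B2 covers 4 new elements (d, g, j, l).
Pick 3: B5 covers 1 new elements (k).
Greedy uses 3 sets.

3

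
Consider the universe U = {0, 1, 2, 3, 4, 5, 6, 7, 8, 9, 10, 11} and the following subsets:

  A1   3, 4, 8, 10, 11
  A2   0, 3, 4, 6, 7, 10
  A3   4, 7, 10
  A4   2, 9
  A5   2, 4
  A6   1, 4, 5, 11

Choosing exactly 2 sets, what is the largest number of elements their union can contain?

Choosing A2, A6 covers {0, 1, 3, 4, 5, 6, 7, 10, 11} — 9 elements.
No choice of 2 sets does better; here 2, 8, 9 are left uncovered.

9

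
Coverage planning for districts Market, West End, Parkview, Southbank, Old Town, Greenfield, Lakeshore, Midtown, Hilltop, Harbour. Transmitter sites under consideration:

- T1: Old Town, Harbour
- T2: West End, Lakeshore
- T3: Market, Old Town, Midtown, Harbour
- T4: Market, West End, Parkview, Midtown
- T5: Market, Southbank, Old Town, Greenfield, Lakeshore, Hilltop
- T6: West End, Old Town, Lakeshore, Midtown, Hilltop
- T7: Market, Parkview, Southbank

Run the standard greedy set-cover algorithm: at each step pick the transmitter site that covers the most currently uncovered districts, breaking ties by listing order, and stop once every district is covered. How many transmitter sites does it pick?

Pick 1: T5 covers 6 new districts (Market, Southbank, Old Town, Greenfield, Lakeshore, Hilltop).
Pick 2: T4 covers 3 new districts (West End, Parkview, Midtown).
Pick 3: T1 covers 1 new districts (Harbour).
Greedy uses 3 transmitter sites.

3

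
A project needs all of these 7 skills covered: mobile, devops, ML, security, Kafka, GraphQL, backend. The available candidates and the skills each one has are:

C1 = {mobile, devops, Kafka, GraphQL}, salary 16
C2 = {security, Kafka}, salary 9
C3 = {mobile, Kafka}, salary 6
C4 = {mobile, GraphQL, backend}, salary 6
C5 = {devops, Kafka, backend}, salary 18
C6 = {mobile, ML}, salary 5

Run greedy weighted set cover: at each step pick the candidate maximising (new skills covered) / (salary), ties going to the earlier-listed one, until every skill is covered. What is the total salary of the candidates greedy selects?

36

Pick 1: C4 adds 3 new (mobile, GraphQL, backend) at salary 6 (ratio 3/6).
Pick 2: C2 adds 2 new (security, Kafka) at salary 9 (ratio 2/9).
Pick 3: C6 adds 1 new (ML) at salary 5 (ratio 1/5).
Pick 4: C1 adds 1 new (devops) at salary 16 (ratio 1/16).
Greedy total salary: 6 + 9 + 5 + 16 = 36.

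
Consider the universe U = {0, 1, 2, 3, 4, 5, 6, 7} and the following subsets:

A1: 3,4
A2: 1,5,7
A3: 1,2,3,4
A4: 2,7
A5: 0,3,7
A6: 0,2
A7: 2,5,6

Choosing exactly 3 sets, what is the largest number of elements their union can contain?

8

Choosing A3, A5, A7 covers {0, 1, 2, 3, 4, 5, 6, 7} — 8 elements.
That is all 8 elements.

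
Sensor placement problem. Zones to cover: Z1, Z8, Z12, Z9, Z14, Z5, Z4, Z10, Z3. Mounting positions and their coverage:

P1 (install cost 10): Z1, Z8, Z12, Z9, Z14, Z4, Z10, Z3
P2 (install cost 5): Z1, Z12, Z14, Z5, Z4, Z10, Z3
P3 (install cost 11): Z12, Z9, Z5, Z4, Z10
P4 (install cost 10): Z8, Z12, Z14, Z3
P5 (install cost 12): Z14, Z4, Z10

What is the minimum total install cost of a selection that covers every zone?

15

P1, P2 cover every zone at install cost 10 + 5 = 15.
Any cover uses at least 2 sensor positions; among all covering selections none totals below 15.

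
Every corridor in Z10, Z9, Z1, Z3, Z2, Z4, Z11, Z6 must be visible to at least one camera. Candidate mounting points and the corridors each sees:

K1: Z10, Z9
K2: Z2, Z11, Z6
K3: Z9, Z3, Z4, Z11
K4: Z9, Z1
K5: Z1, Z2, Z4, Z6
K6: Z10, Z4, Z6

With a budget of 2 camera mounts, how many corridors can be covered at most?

Choosing K3, K5 covers {Z9, Z1, Z3, Z2, Z4, Z11, Z6} — 7 corridors.
No choice of 2 camera mounts does better; here Z10 is left uncovered.

7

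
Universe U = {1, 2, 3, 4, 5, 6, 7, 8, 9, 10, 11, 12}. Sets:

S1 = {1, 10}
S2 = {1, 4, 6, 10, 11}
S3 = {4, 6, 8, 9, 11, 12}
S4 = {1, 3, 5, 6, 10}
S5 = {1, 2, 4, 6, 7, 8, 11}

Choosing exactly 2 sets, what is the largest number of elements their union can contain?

Choosing S3, S4 covers {1, 3, 4, 5, 6, 8, 9, 10, 11, 12} — 10 elements.
No choice of 2 sets does better; here 2, 7 are left uncovered.

10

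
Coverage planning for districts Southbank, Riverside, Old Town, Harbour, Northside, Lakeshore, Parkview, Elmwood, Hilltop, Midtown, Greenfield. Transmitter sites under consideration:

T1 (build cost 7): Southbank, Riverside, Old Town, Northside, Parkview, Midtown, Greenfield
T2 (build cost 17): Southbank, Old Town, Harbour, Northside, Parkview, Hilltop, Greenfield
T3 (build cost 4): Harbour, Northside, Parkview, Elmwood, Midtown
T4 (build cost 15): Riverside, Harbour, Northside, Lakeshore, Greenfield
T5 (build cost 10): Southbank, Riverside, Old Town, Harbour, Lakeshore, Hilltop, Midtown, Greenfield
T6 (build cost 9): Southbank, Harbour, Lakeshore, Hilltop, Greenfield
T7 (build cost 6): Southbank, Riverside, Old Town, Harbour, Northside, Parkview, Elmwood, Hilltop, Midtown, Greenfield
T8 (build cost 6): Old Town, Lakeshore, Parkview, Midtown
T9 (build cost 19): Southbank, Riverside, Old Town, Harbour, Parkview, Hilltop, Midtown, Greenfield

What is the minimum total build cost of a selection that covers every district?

12

T7, T8 cover every district at build cost 6 + 6 = 12.
Any cover uses at least 2 transmitter sites; among all covering selections none totals below 12.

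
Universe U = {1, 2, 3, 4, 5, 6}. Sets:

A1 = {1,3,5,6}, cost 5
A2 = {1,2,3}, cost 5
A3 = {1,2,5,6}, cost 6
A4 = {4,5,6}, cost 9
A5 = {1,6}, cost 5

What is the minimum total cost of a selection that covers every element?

14

A2, A4 cover every element at cost 5 + 9 = 14.
Any cover uses at least 2 sets; among all covering selections none totals below 14.
Greedy by coverage-per-cost would pick A1, A2, A4 for 19 — worse than the optimum 14.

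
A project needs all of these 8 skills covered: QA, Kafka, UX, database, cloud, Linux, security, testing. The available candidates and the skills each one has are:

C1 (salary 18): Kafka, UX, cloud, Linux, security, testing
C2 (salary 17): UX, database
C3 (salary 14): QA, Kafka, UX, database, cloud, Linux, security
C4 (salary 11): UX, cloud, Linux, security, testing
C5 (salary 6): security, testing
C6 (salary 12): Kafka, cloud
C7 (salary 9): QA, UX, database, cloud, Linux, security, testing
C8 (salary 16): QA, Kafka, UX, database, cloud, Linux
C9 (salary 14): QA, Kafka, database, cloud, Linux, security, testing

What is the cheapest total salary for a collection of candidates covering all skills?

C3, C5 cover every skill at salary 14 + 6 = 20.
Any cover uses at least 2 candidates; among all covering selections none totals below 20.
Greedy by coverage-per-salary would pick C7, C6 for 21 — worse than the optimum 20.

20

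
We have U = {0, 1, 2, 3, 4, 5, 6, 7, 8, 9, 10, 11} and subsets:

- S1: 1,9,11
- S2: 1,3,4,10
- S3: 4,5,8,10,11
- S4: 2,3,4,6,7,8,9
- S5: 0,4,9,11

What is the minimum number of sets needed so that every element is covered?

S1, S3, S4, S5 together cover {0, 1, 2, 3, 4, 5, 6, 7, 8, 9, 10, 11} — every element.
No 3 of the 5 sets cover everything (all 10 triples fall short), so 4 is minimum.

4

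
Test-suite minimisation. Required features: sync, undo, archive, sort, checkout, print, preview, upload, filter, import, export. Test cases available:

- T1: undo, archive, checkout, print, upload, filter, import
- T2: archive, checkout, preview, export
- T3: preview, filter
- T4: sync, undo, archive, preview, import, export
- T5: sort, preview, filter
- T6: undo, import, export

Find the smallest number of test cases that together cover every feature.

T1, T4, T5 together cover {sync, undo, archive, sort, checkout, print, preview, upload, filter, import, export} — every feature.
No 2 of the 6 test cases cover everything (all 15 pairs fall short), so 3 is minimum.

3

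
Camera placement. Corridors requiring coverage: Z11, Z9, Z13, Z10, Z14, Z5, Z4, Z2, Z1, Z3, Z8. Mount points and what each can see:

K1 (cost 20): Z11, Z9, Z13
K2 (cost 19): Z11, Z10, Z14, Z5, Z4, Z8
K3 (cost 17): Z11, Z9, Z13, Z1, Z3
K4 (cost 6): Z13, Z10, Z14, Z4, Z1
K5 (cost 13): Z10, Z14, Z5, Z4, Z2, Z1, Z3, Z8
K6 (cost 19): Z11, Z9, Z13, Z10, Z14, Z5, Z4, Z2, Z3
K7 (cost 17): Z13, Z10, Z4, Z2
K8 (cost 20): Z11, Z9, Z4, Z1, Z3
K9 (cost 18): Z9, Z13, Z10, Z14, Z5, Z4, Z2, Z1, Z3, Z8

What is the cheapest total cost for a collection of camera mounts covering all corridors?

K3, K5 cover every corridor at cost 17 + 13 = 30.
Any cover uses at least 2 camera mounts; among all covering selections none totals below 30.

30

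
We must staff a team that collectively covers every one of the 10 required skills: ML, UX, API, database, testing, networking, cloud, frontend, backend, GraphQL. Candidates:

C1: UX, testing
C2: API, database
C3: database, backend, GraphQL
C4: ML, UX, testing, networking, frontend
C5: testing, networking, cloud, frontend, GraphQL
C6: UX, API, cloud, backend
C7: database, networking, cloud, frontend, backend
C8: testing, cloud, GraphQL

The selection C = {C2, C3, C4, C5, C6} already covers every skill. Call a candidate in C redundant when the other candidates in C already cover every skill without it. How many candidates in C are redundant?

4

Drop C2: the rest still cover every skill — redundant.
Drop C3: the rest still cover every skill — redundant.
Drop C4: ML uncovered — not redundant.
Drop C5: the rest still cover every skill — redundant.
Drop C6: the rest still cover every skill — redundant.
4 redundant: C2, C3, C5, C6.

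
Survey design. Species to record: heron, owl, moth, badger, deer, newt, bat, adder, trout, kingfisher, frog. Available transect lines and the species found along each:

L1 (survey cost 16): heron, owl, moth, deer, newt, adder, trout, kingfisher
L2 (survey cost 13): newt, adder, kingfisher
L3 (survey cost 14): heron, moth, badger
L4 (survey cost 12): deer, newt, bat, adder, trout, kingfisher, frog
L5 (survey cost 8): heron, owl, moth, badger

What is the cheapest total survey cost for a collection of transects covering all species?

20

L4, L5 cover every species at survey cost 12 + 8 = 20.
Any cover uses at least 2 transects; among all covering selections none totals below 20.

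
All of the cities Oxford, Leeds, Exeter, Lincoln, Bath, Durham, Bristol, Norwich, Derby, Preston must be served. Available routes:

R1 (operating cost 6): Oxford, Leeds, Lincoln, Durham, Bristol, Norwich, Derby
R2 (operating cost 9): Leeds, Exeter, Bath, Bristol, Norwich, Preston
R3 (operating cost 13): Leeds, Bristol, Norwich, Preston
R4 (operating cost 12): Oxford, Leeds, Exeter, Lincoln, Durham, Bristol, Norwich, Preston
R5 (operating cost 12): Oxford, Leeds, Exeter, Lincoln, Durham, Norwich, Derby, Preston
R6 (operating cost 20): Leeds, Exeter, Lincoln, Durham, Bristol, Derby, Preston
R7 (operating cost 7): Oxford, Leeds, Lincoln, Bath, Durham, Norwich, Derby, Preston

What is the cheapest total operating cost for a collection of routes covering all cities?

15

R1, R2 cover every city at operating cost 6 + 9 = 15.
Any cover uses at least 2 routes; among all covering selections none totals below 15.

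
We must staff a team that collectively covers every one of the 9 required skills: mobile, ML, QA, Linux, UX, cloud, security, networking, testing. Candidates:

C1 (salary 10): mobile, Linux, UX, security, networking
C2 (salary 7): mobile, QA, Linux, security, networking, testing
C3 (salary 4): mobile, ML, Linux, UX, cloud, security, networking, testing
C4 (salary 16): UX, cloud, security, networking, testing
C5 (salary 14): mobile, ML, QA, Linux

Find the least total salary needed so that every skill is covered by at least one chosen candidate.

C2, C3 cover every skill at salary 7 + 4 = 11.
Any cover uses at least 2 candidates; among all covering selections none totals below 11.

11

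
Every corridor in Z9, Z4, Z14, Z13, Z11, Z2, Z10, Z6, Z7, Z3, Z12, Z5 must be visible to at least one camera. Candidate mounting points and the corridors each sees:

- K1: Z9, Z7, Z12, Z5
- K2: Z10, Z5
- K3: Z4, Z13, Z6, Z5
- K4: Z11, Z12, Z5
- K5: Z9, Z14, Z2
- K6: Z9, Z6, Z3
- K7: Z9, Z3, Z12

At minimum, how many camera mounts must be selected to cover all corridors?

K1, K2, K3, K4, K5, K6 together cover {Z9, Z4, Z14, Z13, Z11, Z2, Z10, Z6, Z7, Z3, Z12, Z5} — every corridor.
No 5 of the 7 camera mounts cover everything (all 21 size-5 selections fall short), so 6 is minimum.

6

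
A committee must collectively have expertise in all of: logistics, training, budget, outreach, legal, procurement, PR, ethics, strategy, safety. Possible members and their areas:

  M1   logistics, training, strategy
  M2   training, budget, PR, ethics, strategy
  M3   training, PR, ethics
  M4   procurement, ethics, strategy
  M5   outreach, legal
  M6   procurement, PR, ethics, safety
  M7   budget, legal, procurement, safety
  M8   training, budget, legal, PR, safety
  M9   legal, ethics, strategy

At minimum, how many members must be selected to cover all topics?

M1, M2, M5, M6 together cover {logistics, training, budget, outreach, legal, procurement, PR, ethics, strategy, safety} — every topic.
No 3 of the 9 members cover everything (all 84 triples fall short), so 4 is minimum.

4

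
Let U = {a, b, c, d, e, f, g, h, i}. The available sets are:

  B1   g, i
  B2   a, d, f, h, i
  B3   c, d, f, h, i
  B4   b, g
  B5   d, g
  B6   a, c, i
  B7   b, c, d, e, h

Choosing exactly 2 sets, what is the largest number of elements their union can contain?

Choosing B2, B7 covers {a, b, c, d, e, f, h, i} — 8 elements.
No choice of 2 sets does better; here g is left uncovered.

8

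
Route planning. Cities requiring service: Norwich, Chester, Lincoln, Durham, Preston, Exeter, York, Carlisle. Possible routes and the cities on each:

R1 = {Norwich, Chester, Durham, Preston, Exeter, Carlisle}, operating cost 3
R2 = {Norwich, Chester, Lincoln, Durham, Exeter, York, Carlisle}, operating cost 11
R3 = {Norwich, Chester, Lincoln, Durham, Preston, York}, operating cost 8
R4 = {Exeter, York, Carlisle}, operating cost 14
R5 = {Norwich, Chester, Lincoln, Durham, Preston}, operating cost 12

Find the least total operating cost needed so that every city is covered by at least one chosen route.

R1, R3 cover every city at operating cost 3 + 8 = 11.
Any cover uses at least 2 routes; among all covering selections none totals below 11.

11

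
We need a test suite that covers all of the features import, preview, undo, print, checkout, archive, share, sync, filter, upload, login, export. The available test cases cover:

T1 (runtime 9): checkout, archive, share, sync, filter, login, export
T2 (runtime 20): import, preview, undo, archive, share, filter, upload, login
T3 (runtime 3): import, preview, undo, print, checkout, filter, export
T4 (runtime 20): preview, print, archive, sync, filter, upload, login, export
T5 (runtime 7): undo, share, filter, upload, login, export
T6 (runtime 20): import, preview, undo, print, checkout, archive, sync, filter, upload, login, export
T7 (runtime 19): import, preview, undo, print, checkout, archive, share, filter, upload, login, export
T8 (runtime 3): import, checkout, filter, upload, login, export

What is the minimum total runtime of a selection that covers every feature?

T1, T3, T8 cover every feature at runtime 9 + 3 + 3 = 15.
Any cover uses at least 2 test cases; among all covering selections none totals below 15.

15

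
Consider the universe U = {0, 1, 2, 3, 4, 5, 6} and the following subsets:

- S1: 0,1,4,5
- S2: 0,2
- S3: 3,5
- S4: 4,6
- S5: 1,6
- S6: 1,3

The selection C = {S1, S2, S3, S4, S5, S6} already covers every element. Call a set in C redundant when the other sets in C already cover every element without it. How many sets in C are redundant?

Drop S1: the rest still cover every element — redundant.
Drop S2: 2 uncovered — not redundant.
Drop S3: the rest still cover every element — redundant.
Drop S4: the rest still cover every element — redundant.
Drop S5: the rest still cover every element — redundant.
Drop S6: the rest still cover every element — redundant.
5 redundant: S1, S3, S4, S5, S6.

5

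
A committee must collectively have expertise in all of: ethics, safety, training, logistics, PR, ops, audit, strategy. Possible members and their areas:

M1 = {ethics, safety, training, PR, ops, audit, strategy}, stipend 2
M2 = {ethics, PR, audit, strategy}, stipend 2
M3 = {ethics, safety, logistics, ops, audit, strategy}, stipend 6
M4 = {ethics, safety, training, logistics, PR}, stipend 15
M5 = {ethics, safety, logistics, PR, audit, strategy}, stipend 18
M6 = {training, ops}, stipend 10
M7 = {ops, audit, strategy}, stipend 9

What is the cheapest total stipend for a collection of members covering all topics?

8

M1, M3 cover every topic at stipend 2 + 6 = 8.
Any cover uses at least 2 members; among all covering selections none totals below 8.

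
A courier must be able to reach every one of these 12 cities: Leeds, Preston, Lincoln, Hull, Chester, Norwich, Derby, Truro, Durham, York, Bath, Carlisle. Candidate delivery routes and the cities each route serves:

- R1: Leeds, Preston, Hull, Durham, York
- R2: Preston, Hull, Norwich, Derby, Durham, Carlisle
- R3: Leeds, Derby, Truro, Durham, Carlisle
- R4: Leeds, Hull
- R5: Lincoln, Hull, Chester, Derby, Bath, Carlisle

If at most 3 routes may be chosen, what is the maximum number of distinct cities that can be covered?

Choosing R1, R2, R5 covers {Leeds, Preston, Lincoln, Hull, Chester, Norwich, Derby, Durham, York, Bath, Carlisle} — 11 cities.
No choice of 3 routes does better; here Truro is left uncovered.

11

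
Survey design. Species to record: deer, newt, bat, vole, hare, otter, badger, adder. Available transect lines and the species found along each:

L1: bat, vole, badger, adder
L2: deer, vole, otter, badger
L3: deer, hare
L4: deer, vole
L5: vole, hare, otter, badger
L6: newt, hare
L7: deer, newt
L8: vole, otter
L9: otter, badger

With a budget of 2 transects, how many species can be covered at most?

6

Choosing L1, L2 covers {deer, bat, vole, otter, badger, adder} — 6 species.
No choice of 2 transects does better; here newt, hare are left uncovered.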